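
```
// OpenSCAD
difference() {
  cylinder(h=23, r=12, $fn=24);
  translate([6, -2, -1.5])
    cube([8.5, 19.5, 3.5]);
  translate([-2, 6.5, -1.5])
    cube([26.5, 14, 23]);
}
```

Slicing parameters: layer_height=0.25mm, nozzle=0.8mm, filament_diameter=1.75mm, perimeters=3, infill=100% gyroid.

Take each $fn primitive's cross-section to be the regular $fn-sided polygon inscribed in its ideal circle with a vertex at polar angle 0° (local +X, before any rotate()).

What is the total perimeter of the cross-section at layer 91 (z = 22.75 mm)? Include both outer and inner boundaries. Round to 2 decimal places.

At z = 22.75 mm: the cylinder: section is a regular 24-gon, circumradius r=12 (perimeter = 2·24·12.000·sin(180°/24) = 75.18 mm); the cube at (6, -2) is not intersected at this z (z outside [-1.5, 2]); the cube at (-2, 6.5) is absent (z outside [-1.5, 21.5]); After the difference (first − rest): none of the subtracted shapes is present at this height, so the r=12 cylinder is unchanged — boundary = 75.18 mm. Overall, the cross-section is a single solid region. Total boundary length (outer) = 75.18 mm.

75.18 mm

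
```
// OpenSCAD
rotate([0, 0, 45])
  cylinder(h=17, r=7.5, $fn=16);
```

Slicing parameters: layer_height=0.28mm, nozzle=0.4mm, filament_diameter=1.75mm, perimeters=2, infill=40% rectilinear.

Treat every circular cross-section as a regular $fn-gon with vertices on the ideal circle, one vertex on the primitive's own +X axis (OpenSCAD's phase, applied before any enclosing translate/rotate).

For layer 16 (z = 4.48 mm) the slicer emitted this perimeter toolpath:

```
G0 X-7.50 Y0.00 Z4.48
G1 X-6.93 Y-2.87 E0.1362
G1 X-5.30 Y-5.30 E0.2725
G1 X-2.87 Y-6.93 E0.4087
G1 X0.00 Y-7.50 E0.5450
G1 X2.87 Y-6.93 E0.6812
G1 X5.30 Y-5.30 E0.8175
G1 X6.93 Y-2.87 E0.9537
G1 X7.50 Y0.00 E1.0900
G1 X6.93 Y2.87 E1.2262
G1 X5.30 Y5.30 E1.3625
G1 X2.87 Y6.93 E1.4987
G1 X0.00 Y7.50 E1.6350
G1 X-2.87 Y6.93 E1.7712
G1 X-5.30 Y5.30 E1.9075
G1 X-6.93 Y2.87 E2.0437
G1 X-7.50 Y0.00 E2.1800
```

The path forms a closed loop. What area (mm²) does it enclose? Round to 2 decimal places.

172.17 mm²

Apply the shoelace formula to the sequence of (X, Y) vertices; enclosed area = 172.17 mm².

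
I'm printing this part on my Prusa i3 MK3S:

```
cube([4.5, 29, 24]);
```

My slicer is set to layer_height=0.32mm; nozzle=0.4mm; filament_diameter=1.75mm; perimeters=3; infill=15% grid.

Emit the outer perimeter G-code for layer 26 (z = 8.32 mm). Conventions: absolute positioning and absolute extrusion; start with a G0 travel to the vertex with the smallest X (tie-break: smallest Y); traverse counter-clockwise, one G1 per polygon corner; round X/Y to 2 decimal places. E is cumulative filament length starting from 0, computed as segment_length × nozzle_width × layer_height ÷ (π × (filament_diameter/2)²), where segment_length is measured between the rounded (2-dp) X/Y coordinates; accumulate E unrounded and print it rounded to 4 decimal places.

At z = 8.32 mm: the 4.5×29 cube contributes its full rectangle. The outline is a single polygon with 4 vertices. Extrusion per mm of travel: 0.4 × 0.32 / (π × 0.875²) = 0.053216. Accumulating E over each segment gives final E = 3.5655.

G0 X0.00 Y0.00 Z8.32
G1 X4.50 Y0.00 E0.2395
G1 X4.50 Y29.00 E1.7827
G1 X0.00 Y29.00 E2.0222
G1 X0.00 Y0.00 E3.5655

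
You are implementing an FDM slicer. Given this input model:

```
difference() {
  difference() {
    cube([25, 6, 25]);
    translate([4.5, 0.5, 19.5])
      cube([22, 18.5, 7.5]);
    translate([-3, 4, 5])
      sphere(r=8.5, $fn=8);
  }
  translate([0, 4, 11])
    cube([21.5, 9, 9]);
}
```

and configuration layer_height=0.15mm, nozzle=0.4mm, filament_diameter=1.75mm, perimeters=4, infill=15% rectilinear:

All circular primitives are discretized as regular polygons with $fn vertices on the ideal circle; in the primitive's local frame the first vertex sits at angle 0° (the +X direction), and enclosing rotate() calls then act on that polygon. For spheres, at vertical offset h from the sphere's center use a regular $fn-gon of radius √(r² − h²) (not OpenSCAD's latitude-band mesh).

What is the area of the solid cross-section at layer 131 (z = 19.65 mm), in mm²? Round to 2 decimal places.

At z = 19.65 mm: the 25×6 cube contributes its full rectangle (area 150.00 mm²); the 22×18.5 cube at (4.5, 0.5) contributes its full rectangle (area 407.00 mm²); the sphere at (-3, 4) does not reach this height (|z−center|=14.650 > r=8.5); Subtracting the remaining from the first: starting from the 25×6 cube (150.00 mm²), the 22×18.5 cube at (4.5, 0.5) partially overlaps it — only the 112.75 mm² overlap (of its 407.00 mm²) is removed, clipping the outline — area = 37.25 mm²; the 21.5×9 cube at (0, 4) contributes its full rectangle (area 193.50 mm²); After the difference (first − rest): starting from that combined region (37.25 mm²), the 21.5×9 cube at (0, 4) partially overlaps it — only the 9.00 mm² overlap (of its 193.50 mm²) is removed, clipping the outline — area = 28.25 mm². Overall, the cross-section is a single solid region. Net area = 28.25 mm².

28.25 mm²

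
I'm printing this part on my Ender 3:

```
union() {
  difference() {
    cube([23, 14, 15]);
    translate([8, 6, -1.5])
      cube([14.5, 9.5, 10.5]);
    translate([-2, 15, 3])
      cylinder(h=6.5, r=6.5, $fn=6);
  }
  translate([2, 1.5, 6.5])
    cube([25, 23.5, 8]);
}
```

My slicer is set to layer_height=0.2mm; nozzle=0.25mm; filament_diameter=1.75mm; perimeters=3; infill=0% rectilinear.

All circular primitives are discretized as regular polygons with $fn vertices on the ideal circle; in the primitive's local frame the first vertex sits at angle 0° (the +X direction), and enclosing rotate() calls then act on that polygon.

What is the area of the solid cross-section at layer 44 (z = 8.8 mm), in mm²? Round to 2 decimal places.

At z = 8.8 mm: the cube is present — its section is the full 23×14 rectangle (area 322.00 mm²); the 14.5×9.5 cube at (8, 6) contributes its full rectangle (area 137.75 mm²); the cylinder at (-2, 15): section is a regular 6-gon, circumradius r=6.5 (area = (6/2)·6.500²·sin(360°/6) = 109.77 mm²); After the difference (first − rest): starting from the 23×14 cube (322.00 mm²), the 14.5×9.5 cube at (8, 6) partially overlaps it — only the 116.00 mm² overlap (of its 137.75 mm²) is removed, clipping the outline; the r=6.5 cylinder at (-2, 15) partially overlaps it — only the 11.97 mm² overlap (of its 109.77 mm²) is removed, clipping the outline — area = 194.03 mm²; the 25×23.5 cube at (2, 1.5) contributes its full rectangle (area 587.50 mm²); Merging all regions: the regions partially overlap — summed areas 781.53 mm² minus the doubly-counted overlap 143.30 mm² gives 638.23 mm² — area = 638.23 mm². Overall, the cross-section is a single solid region. Net area = 638.23 mm².

638.23 mm²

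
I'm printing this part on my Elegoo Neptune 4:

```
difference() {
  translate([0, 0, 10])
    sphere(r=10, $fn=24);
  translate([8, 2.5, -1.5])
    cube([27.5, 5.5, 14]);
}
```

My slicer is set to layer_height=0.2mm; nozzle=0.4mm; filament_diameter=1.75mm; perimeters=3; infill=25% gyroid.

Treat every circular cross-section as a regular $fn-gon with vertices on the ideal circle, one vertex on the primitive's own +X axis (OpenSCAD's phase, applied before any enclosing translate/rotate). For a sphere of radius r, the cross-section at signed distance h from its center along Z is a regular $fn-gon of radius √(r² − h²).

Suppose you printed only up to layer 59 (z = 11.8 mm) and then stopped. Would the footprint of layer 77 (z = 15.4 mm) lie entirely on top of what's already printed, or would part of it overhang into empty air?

Compare the two slices. At z = 11.8: the sphere: section is a regular 24-gon, circumradius = √(r²−h²) = √(10²−1.8²) = 9.837 (area = (24/2)·9.837²·sin(360°/24) = 300.52 mm²); the 27.5×5.5 cube at (8, 2.5) contributes its full rectangle (area 151.25 mm²); After the difference (first − rest): starting from the r=10 sphere (300.52 mm²), the 27.5×5.5 cube at (8, 2.5) partially overlaps it — only the 2.64 mm² overlap (of its 151.25 mm²) is removed, clipping the outline — area = 297.88 mm². At z = 15.4: the r=10 sphere slices to a regular 24-gon of circumradius 8.417 (√(r²−h²) with h=5.4 from center) (area = (24/2)·8.417²·sin(360°/24) = 220.02 mm²); the cube at (8, 2.5) is not intersected at this z (z outside [-1.5, 12.5]); After the difference (first − rest): none of the subtracted shapes is present at this height, so the r=10 sphere is unchanged — area = 220.02 mm². Checking containment: the cross-section at z = 15.4 is a subset of the cross-section at z = 11.8.

entirely on top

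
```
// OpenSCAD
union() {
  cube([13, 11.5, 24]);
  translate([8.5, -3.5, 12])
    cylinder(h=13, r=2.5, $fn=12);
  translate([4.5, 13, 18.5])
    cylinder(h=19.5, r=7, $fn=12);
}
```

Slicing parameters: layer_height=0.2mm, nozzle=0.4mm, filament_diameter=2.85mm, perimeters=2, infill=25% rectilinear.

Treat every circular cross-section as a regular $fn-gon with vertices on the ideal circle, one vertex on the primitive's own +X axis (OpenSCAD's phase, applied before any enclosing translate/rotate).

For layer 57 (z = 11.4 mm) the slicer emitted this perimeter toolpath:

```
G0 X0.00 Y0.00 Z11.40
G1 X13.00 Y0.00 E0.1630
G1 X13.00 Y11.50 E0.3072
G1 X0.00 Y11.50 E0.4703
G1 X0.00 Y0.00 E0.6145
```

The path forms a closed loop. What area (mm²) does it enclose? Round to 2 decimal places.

Apply the shoelace formula to the sequence of (X, Y) vertices; enclosed area = 149.50 mm².

149.50 mm²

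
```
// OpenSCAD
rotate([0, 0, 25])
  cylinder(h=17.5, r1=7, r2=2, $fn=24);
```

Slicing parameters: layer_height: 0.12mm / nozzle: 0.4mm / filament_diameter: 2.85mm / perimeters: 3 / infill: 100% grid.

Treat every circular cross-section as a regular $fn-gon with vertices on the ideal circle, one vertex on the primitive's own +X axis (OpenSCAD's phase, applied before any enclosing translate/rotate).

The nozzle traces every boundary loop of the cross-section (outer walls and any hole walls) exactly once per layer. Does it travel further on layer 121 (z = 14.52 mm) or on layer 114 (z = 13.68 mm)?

Layer 121 (z = 14.52): the cone: at t=0.830 of its height the radius interpolates to r₁+(r₂−r₁)t = 2.851, giving a regular 24-gon of that circumradius (perimeter = 2·24·2.851·sin(180°/24) = 17.86 mm); (rotated 25° about Z; rotation is an isometry so areas/perimeters/island counts are preserved). So its perimeter = 17.86 mm. Layer 114 (z = 13.68): the cone: at t=0.782 of its height the radius interpolates to r₁+(r₂−r₁)t = 3.091, giving a regular 24-gon of that circumradius (perimeter = 2·24·3.091·sin(180°/24) = 19.37 mm); (whole slice rotated 25° about Z — lengths, areas and connectivity unchanged). So its perimeter = 19.37 mm. Layer 114 is larger (19.37 vs 17.86 mm).

layer 114 (z = 13.68 mm)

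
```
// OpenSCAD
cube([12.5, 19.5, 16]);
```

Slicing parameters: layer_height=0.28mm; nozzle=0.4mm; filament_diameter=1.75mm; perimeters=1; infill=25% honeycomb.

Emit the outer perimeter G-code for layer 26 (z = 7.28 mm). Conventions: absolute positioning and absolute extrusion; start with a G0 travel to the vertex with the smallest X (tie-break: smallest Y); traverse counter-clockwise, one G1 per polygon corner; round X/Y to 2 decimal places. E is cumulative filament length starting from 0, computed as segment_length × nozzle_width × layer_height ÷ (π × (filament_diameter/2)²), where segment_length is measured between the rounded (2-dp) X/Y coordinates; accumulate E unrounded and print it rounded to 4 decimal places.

G0 X0.00 Y0.00 Z7.28
G1 X12.50 Y0.00 E0.5821
G1 X12.50 Y19.50 E1.4901
G1 X0.00 Y19.50 E2.0721
G1 X0.00 Y0.00 E2.9801

At z = 7.28 mm: the cube is present — its section is the full 12.5×19.5 rectangle. The outline is a single polygon with 4 vertices. Extrusion per mm of travel: 0.4 × 0.28 / (π × 0.875²) = 0.046564. Accumulating E over each segment gives final E = 2.9801.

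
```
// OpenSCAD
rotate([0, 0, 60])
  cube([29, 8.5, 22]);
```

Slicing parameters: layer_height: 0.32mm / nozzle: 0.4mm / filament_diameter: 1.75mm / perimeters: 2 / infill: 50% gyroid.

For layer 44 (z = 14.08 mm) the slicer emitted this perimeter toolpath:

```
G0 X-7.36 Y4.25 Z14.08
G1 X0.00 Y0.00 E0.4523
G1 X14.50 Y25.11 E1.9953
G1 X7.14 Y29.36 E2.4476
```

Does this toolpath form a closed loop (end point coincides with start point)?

no

Start point (G0): (-7.36, 4.25). End point (last G1): the path does not return to the start — open.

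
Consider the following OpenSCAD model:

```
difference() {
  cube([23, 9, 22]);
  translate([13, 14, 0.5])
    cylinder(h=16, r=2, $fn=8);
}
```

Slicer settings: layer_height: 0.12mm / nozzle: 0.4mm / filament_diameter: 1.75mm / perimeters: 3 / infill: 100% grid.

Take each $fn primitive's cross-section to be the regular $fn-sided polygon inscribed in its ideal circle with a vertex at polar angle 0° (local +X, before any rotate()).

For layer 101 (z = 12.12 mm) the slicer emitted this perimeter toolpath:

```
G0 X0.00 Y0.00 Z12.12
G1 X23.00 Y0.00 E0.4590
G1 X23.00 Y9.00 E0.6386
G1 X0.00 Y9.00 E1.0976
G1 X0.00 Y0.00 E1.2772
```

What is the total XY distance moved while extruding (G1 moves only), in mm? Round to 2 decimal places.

64.00 mm

Sum the Euclidean lengths of each G1 segment: total = 64.00 mm.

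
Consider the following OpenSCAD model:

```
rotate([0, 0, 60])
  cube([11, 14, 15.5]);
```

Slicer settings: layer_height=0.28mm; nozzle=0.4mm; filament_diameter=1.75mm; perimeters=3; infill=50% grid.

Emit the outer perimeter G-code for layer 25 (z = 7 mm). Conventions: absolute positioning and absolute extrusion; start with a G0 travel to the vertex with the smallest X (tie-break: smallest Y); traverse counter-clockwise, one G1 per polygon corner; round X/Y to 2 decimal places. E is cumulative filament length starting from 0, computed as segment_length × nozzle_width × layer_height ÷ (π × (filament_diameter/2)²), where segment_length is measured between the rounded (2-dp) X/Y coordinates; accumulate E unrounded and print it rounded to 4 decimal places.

G0 X-12.12 Y7.00 Z7.00
G1 X0.00 Y0.00 E0.6517
G1 X5.50 Y9.53 E1.1641
G1 X-6.62 Y16.53 E1.8158
G1 X-12.12 Y7.00 E2.3282

At z = 7 mm: the 11×14 cube contributes its full rectangle; (whole slice rotated 60° about Z — lengths, areas and connectivity unchanged). The outline is a single polygon with 4 vertices. Extrusion per mm of travel: 0.4 × 0.28 / (π × 0.875²) = 0.046564. Accumulating E over each segment gives final E = 2.3282.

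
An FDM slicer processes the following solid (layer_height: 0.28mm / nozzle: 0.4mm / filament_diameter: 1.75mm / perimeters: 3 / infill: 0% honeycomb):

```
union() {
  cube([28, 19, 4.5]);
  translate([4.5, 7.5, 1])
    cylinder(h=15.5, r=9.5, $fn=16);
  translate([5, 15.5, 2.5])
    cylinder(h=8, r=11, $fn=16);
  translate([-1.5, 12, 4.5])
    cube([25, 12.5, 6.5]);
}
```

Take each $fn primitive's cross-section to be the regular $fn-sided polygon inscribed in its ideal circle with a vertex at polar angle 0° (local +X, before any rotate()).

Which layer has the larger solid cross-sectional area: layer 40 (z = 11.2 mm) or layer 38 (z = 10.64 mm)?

Layer 40 (z = 11.2): the cube is not intersected at this z (z outside [0, 4.5]); the cylinder at (4.5, 7.5): section is a regular 16-gon, circumradius r=9.5 (area = (16/2)·9.500²·sin(360°/16) = 276.30 mm²); the cylinder at (5, 15.5) is not intersected at this z (z outside [2.5, 10.5]); the cube at (-1.5, 12) does not reach this height (z outside [4.5, 11]); Combining (union): only the r=9.5 cylinder at (4.5, 7.5) is present, so the union is just that shape — area = 276.30 mm². So its area = 276.30 mm². Layer 38 (z = 10.64): the cube does not reach this height (z outside [0, 4.5]); the cylinder at (4.5, 7.5): section is a regular 16-gon, circumradius r=9.5 (area = (16/2)·9.500²·sin(360°/16) = 276.30 mm²); the cylinder at (5, 15.5) is absent (z outside [2.5, 10.5]); the cube at (-1.5, 12) (footprint 25×12.5) is included at this height (area 312.50 mm²); Merging all regions: the regions partially overlap — summed areas 588.80 mm² minus the doubly-counted overlap 53.62 mm² gives 535.18 mm² — area = 535.18 mm². So its area = 535.18 mm². Layer 38 is larger (535.18 vs 276.30 mm²).

layer 38 (z = 10.64 mm)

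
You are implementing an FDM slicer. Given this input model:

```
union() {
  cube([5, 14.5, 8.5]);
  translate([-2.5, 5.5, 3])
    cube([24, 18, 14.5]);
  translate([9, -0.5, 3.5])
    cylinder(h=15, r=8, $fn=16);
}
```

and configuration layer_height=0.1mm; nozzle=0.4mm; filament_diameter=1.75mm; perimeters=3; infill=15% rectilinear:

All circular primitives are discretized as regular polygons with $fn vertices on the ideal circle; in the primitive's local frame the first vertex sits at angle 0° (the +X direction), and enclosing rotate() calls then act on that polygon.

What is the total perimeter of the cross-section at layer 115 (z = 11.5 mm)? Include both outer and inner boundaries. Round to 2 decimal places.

112.41 mm

At z = 11.5 mm: the cube is absent (z outside [0, 8.5]); the 24×18 cube at (-2.5, 5.5) contributes its full rectangle (perimeter 84.00 mm); the cylinder at (9, -0.5): section is a regular 16-gon, circumradius r=8 (perimeter = 2·16·8.000·sin(180°/16) = 49.94 mm); Combining (union): the regions partially overlap (shared area 13.28 mm²), so the edge portions inside another operand are dropped and the merged outline is re-measured after clipping — boundary = 112.41 mm. Overall, the cross-section is a single solid region. Total boundary length (outer) = 112.41 mm.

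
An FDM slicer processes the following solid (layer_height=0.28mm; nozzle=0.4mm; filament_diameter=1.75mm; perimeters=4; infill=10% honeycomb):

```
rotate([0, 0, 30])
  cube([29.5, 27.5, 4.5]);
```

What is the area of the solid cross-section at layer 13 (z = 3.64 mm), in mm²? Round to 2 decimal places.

811.25 mm²

At z = 3.64 mm: the cube is present — its section is the full 29.5×27.5 rectangle (area 811.25 mm²); (whole slice rotated 30° about Z — lengths, areas and connectivity unchanged). Overall, the cross-section is a single solid region. Net area = 811.25 mm².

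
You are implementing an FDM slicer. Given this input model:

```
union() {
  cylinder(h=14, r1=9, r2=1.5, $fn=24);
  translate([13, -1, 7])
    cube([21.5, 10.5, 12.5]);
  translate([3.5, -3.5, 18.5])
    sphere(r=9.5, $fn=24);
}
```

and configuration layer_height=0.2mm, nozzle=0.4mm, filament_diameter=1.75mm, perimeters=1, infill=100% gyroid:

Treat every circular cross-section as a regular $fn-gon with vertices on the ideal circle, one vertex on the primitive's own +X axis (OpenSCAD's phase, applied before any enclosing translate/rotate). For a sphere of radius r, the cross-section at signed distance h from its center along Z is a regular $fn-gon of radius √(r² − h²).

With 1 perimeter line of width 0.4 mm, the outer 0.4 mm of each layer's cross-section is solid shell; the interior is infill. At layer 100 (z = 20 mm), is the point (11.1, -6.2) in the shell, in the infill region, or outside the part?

At z = 20 mm: the cone does not reach this height (z outside [0, 14]); the cube at (13, -1) does not reach this height (z outside [7, 19.5]); the sphere at (3.5, -3.5): section is a regular 24-gon, circumradius = √(r²−h²) = √(9.5²−1.5²) = 9.381; Taking the union: only the r=9.5 sphere at (3.5, -3.5) is present, so the union is just that shape — 1 connected region. Overall, the cross-section is a single solid region. The nearest boundary edge runs (11.62, -8.19)→(12.56, -5.93); distance from the point to it = 1.25 mm. The point is inside the cross-section and 1.25 mm from the nearest boundary — more than the 0.4 mm shell width (1 × 0.4), so it's in the infill interior.

infill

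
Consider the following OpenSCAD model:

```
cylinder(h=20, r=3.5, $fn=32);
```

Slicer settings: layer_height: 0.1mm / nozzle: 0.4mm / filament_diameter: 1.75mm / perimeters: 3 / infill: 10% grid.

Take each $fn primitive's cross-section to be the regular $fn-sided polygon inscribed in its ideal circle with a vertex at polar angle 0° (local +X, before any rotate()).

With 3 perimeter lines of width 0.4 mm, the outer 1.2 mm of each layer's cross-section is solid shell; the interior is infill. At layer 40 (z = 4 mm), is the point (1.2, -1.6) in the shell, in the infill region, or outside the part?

infill

At z = 4 mm: the r=3.5 cylinder gives a regular 32-gon of circumradius 3.5 (constant along its height). Overall, the cross-section is a single solid region. The nearest boundary edge runs (1.94, -2.91)→(2.47, -2.47); distance from the point to it = 1.49 mm. The point is inside the cross-section and 1.49 mm from the nearest boundary — more than the 1.2 mm shell width (3 × 0.4), so it's in the infill interior.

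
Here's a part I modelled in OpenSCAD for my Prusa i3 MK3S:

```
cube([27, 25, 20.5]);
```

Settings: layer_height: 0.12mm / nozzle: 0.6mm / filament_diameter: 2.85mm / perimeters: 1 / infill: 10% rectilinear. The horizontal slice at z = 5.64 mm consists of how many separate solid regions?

1

At z = 5.64 mm: the 27×25 cube contributes its full rectangle. The result has 1 disconnected region.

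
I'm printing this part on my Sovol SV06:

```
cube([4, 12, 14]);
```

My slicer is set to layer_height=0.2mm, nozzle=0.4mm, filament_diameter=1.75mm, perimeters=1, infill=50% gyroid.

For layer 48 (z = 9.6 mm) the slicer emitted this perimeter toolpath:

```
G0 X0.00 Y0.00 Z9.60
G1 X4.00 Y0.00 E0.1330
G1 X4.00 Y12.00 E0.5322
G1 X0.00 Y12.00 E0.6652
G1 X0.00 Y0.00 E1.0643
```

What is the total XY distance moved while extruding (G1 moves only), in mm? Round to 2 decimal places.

Sum the Euclidean lengths of each G1 segment: total = 32.00 mm.

32.00 mm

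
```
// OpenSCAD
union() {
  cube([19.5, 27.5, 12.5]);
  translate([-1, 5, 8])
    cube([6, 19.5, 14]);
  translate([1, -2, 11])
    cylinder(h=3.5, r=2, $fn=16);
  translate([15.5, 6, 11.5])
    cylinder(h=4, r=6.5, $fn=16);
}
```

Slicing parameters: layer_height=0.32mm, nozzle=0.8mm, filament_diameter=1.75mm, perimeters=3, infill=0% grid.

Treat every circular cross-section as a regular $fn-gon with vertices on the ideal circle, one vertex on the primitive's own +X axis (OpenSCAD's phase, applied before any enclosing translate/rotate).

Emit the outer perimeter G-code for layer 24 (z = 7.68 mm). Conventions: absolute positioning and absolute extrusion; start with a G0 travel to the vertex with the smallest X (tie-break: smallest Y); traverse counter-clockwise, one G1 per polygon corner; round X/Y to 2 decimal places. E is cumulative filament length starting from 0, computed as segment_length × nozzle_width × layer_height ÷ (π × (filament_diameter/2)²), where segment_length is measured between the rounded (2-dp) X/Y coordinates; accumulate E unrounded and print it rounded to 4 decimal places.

G0 X0.00 Y0.00 Z7.68
G1 X19.50 Y0.00 E2.0754
G1 X19.50 Y27.50 E5.0023
G1 X0.00 Y27.50 E7.0778
G1 X0.00 Y0.00 E10.0046

At z = 7.68 mm: the 19.5×27.5 cube contributes its full rectangle; the cube at (-1, 5) is not intersected at this z (z outside [8, 22]); the cylinder at (1, -2) is absent (z outside [11, 14.5]); the cylinder at (15.5, 6) is not intersected at this z (z outside [11.5, 15.5]); Taking the union: only the 19.5×27.5 cube is present, so the union is just that shape — 1 connected region. The outline is a single polygon with 4 vertices. Extrusion per mm of travel: 0.8 × 0.32 / (π × 0.875²) = 0.106432. Accumulating E over each segment gives final E = 10.0046.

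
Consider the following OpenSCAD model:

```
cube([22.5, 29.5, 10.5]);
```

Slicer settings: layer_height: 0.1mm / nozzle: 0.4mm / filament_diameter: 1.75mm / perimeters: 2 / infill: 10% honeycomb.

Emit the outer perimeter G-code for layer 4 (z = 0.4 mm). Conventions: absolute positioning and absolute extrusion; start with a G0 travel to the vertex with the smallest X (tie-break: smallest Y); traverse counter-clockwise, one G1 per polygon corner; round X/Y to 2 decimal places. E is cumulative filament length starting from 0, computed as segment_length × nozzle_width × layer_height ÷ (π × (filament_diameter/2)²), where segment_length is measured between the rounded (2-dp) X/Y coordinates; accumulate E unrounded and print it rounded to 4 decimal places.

At z = 0.4 mm: the 22.5×29.5 cube contributes its full rectangle. The outline is a single polygon with 4 vertices. Extrusion per mm of travel: 0.4 × 0.1 / (π × 0.875²) = 0.016630. Accumulating E over each segment gives final E = 1.7295.

G0 X0.00 Y0.00 Z0.40
G1 X22.50 Y0.00 E0.3742
G1 X22.50 Y29.50 E0.8648
G1 X0.00 Y29.50 E1.2389
G1 X0.00 Y0.00 E1.7295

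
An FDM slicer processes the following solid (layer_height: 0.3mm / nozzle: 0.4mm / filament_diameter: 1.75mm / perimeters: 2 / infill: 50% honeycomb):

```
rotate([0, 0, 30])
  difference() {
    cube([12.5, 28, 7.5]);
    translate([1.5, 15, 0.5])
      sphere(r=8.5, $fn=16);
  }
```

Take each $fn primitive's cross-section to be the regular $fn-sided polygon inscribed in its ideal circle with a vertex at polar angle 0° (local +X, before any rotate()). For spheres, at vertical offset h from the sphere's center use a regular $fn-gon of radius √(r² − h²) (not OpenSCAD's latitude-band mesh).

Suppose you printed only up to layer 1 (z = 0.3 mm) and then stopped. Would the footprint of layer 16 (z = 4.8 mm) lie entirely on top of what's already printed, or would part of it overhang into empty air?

part overhangs

Compare the two slices. At z = 0.3: the 12.5×28 cube contributes its full rectangle (area 350.00 mm²); the sphere at (1.5, 15): section is a regular 16-gon, circumradius = √(r²−h²) = √(8.5²−0.2²) = 8.498 (area = (16/2)·8.498²·sin(360°/16) = 221.07 mm²); Taking the first minus the rest: starting from the 12.5×28 cube (350.00 mm²), the r=8.5 sphere at (1.5, 15) partially overlaps it — only the 135.58 mm² overlap (of its 221.07 mm²) is removed, clipping the outline — area = 214.42 mm²; (whole slice rotated 30° about Z — lengths, areas and connectivity unchanged). At z = 4.8: the cube (footprint 12.5×28) is included at this height (area 350.00 mm²); the r=8.5 sphere at (1.5, 15) slices to a regular 16-gon of circumradius 7.332 (√(r²−h²) with h=4.3 from center) (area = (16/2)·7.332²·sin(360°/16) = 164.58 mm²); Subtracting the remaining from the first: starting from the 12.5×28 cube (350.00 mm²), the r=8.5 sphere at (1.5, 15) partially overlaps it — only the 103.84 mm² overlap (of its 164.58 mm²) is removed, clipping the outline — area = 246.16 mm²; (whole slice rotated 30° about Z — lengths, areas and connectivity unchanged). Checking containment: at z = 4.8 the cross-section extends beyond the z = 0.3 cross-section by about 31.74 mm².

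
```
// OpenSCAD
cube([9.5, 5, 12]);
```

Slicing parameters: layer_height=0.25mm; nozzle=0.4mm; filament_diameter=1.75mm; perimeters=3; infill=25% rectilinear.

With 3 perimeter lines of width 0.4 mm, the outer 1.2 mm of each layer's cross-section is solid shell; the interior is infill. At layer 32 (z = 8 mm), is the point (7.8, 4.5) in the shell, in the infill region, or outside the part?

shell

At z = 8 mm: the 9.5×5 cube contributes its full rectangle. Overall, the cross-section is a single solid region. The nearest boundary edge runs (9.50, 5.00)→(0.00, 5.00); distance from the point to it = 0.50 mm. The point is inside the cross-section, 0.50 mm from the nearest boundary — within the 1.2 mm shell band (3 × 0.4).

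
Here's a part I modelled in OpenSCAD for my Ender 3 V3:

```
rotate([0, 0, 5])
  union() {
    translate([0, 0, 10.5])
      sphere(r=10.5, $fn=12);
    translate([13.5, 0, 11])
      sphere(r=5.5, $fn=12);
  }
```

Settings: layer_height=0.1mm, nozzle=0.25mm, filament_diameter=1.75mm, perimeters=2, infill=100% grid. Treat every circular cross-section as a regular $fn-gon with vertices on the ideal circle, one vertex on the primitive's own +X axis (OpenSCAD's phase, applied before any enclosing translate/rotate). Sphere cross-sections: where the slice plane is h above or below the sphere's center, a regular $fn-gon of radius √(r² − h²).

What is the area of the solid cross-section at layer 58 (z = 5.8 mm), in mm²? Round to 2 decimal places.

274.11 mm²

At z = 5.8 mm: the r=10.5 sphere contributes a regular 12-gon of circumradius √(10.5²−4.7²) = 9.389 (area = (12/2)·9.389²·sin(360°/12) = 264.48 mm²); the r=5.5 sphere at (13.5, 0) slices to a regular 12-gon of circumradius 1.792 (√(r²−h²) with h=5.2 from center) (area = (12/2)·1.792²·sin(360°/12) = 9.63 mm²); Combining (union): the 2 present regions are separate (no shared area or edge), so areas and boundary lengths simply add and each stays a separate island — area = 274.11 mm²; (whole slice rotated 5° about Z — lengths, areas and connectivity unchanged). Overall, the cross-section has 2 separate islands. Net area = 274.11 mm².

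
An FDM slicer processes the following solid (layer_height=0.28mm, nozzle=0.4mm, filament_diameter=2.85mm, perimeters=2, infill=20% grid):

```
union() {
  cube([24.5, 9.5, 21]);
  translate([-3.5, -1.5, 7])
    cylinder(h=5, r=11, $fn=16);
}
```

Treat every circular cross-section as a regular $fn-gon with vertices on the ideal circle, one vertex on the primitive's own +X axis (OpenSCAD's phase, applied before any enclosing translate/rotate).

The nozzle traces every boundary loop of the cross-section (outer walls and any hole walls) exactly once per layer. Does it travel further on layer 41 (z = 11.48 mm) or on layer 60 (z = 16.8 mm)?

layer 41 (z = 11.48 mm)

Layer 41 (z = 11.48): the 24.5×9.5 cube contributes its full rectangle (perimeter 68.00 mm); the r=11 cylinder at (-3.5, -1.5) gives a regular 16-gon of circumradius 11 (constant along its height) (perimeter = 2·16·11.000·sin(180°/16) = 68.67 mm); Taking the union: the regions partially overlap (shared area 44.30 mm²), so the edge portions inside another operand are dropped and the merged outline is re-measured after clipping — boundary = 108.60 mm. So its perimeter = 108.60 mm. Layer 60 (z = 16.8): the cube (footprint 24.5×9.5) is included at this height (perimeter 68.00 mm); the cylinder at (-3.5, -1.5) does not reach this height (z outside [7, 12]); Taking the union: only the 24.5×9.5 cube is present, so the union is just that shape — boundary = 68.00 mm. So its perimeter = 68.00 mm. Layer 41 is larger (108.60 vs 68.00 mm).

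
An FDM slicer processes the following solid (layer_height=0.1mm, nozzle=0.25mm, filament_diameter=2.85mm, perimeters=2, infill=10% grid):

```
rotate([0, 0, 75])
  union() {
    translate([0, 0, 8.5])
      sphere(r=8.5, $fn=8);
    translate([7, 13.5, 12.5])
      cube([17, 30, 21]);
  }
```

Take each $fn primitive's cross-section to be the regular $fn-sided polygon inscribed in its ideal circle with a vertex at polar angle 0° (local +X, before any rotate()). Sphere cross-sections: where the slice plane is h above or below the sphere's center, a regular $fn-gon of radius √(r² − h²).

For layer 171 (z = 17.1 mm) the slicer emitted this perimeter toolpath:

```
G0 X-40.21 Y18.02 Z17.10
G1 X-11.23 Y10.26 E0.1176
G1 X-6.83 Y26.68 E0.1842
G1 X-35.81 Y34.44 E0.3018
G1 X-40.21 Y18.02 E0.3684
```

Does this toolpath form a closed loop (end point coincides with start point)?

yes

Start point (G0): (-40.21, 18.02). End point (last G1): the path returns to the start — closed.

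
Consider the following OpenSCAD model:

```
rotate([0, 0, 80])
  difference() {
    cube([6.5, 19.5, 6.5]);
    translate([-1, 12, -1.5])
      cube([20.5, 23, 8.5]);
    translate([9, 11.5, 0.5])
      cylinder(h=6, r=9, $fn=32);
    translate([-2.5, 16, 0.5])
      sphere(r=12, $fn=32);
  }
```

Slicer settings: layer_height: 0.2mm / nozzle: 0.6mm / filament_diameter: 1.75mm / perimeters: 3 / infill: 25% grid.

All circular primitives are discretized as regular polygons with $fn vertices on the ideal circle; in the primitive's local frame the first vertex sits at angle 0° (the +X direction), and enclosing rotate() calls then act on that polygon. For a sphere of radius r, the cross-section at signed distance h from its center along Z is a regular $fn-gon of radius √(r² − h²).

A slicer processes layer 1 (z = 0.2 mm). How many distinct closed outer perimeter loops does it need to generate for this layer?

1

At z = 0.2 mm: the cube (footprint 6.5×19.5) is included at this height; the cube at (-1, 12) (footprint 20.5×23) is included at this height; the cylinder at (9, 11.5) is absent (z outside [0.5, 6.5]); the r=12 sphere at (-2.5, 16) slices to a regular 32-gon of circumradius 11.996 (√(r²−h²) with h=0.3 from center); Taking the first minus the rest: starting from the 6.5×19.5 cube, the 20.5×23 cube at (-1, 12) partially overlaps it — only the 48.75 mm² overlap (of its 471.50 mm²) is removed, clipping the outline; the r=12 sphere at (-2.5, 16) partially overlaps it — only the 40.67 mm² overlap (of its 449.21 mm²) is removed, clipping the outline — 1 connected region; (whole slice rotated 80° about Z — lengths, areas and connectivity unchanged). The result has 1 disconnected region.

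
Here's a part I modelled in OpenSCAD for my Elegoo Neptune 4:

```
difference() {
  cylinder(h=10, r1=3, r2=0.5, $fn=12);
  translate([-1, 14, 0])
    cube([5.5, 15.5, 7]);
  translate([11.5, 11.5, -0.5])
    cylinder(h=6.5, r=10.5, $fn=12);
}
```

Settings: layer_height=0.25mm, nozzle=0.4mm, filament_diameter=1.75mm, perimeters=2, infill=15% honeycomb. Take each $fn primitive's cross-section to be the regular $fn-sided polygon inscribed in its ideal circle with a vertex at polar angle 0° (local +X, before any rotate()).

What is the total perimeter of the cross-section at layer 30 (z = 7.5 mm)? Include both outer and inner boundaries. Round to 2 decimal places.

6.99 mm

At z = 7.5 mm: the cone: at t=0.750 of its height the radius interpolates to r₁+(r₂−r₁)t = 1.125, giving a regular 12-gon of that circumradius (perimeter = 2·12·1.125·sin(180°/12) = 6.99 mm); the cube at (-1, 14) is absent (z outside [0, 7]); the cylinder at (11.5, 11.5) is absent (z outside [-0.5, 6]); After the difference (first − rest): none of the subtracted shapes is present at this height, so the cone is unchanged — boundary = 6.99 mm. Overall, the cross-section is a single solid region. Total boundary length (outer) = 6.99 mm.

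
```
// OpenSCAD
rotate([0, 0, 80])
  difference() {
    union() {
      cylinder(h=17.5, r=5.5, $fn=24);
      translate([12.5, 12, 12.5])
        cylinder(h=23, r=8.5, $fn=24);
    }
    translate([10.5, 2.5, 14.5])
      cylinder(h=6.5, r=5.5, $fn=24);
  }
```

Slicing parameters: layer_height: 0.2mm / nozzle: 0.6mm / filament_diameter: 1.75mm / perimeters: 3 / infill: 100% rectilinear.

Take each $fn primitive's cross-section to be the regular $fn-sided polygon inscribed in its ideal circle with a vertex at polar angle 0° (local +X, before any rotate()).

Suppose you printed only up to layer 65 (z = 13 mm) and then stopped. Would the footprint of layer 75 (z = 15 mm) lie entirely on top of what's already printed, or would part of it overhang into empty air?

Compare the two slices. At z = 13: the r=5.5 cylinder gives a regular 24-gon of circumradius 5.5 (constant along its height) (area = (24/2)·5.500²·sin(360°/24) = 93.95 mm²); the r=8.5 cylinder at (12.5, 12) contributes a regular 24-gon of circumradius 8.5 (area = (24/2)·8.500²·sin(360°/24) = 224.40 mm²); Taking the union: the 2 present regions are separate (no shared area or edge), so areas and boundary lengths simply add and each stays a separate island — area = 318.35 mm²; the cylinder at (10.5, 2.5) does not reach this height (z outside [14.5, 21]); After the difference (first − rest): none of the subtracted shapes is present at this height, so the result so far is unchanged — area = 318.35 mm²; (rotated 80° about Z; rotation is an isometry so areas/perimeters/island counts are preserved). At z = 15: the r=5.5 cylinder contributes a regular 24-gon of circumradius 5.5 (area = (24/2)·5.500²·sin(360°/24) = 93.95 mm²); the cylinder at (12.5, 12): section is a regular 24-gon, circumradius r=8.5 (area = (24/2)·8.500²·sin(360°/24) = 224.40 mm²); Merging all regions: the 2 present regions are separate (no shared area or edge), so areas and boundary lengths simply add and each stays a separate island — area = 318.35 mm²; the cylinder at (10.5, 2.5): section is a regular 24-gon, circumradius r=5.5 (area = (24/2)·5.500²·sin(360°/24) = 93.95 mm²); Taking the first minus the rest: starting from the result so far (318.35 mm²), the r=5.5 cylinder at (10.5, 2.5) partially overlaps it — only the 28.12 mm² overlap (of its 93.95 mm²) is removed, clipping the outline — area = 290.23 mm²; (whole slice rotated 80° about Z — lengths, areas and connectivity unchanged). Checking containment: the cross-section at z = 15 is a subset of the cross-section at z = 13.

entirely on top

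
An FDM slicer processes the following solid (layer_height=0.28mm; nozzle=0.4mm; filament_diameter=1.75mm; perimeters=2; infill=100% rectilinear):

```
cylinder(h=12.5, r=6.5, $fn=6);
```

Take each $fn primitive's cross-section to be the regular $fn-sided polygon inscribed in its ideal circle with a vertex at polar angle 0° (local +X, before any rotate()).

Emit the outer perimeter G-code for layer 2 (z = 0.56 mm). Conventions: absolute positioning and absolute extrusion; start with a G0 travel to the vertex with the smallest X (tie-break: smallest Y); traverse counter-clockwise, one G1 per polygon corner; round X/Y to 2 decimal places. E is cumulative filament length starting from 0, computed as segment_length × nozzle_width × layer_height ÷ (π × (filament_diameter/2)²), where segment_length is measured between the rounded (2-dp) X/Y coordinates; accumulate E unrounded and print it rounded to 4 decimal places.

G0 X-6.50 Y0.00 Z0.56
G1 X-3.25 Y-5.63 E0.3027
G1 X3.25 Y-5.63 E0.6054
G1 X6.50 Y0.00 E0.9081
G1 X3.25 Y5.63 E1.2108
G1 X-3.25 Y5.63 E1.5134
G1 X-6.50 Y0.00 E1.8161

At z = 0.56 mm: the cylinder: section is a regular 6-gon, circumradius r=6.5. The outline is a single polygon with 6 vertices. Extrusion per mm of travel: 0.4 × 0.28 / (π × 0.875²) = 0.046564. Accumulating E over each segment gives final E = 1.8161.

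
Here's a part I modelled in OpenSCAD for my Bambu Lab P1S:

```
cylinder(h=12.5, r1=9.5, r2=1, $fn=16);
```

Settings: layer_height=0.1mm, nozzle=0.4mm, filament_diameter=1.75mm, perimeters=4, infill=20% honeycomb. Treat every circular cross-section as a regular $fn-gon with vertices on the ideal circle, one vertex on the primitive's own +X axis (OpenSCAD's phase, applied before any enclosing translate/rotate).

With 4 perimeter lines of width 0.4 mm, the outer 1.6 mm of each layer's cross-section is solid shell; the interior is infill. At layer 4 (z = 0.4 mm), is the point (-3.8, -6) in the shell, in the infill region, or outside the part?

infill

At z = 0.4 mm: the cone (r1=9.5→r2=1) has section circumradius 9.228 here — a regular 16-gon. Overall, the cross-section is a single solid region. The nearest boundary edge runs (-6.53, -6.53)→(-3.53, -8.53); distance from the point to it = 1.95 mm. The point is inside the cross-section and 1.95 mm from the nearest boundary — more than the 1.6 mm shell width (4 × 0.4), so it's in the infill interior.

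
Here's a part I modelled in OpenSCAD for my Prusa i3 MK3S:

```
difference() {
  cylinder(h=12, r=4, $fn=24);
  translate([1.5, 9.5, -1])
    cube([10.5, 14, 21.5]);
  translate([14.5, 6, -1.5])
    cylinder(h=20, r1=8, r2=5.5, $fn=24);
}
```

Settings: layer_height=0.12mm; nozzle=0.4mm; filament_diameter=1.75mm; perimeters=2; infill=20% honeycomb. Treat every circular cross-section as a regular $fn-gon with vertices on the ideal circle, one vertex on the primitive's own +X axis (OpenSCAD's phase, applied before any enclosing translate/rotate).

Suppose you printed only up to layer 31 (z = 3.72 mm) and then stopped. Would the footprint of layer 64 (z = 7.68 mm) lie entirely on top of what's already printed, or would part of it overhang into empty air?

entirely on top

Compare the two slices. At z = 3.72: the r=4 cylinder contributes a regular 24-gon of circumradius 4 (area = (24/2)·4.000²·sin(360°/24) = 49.69 mm²); the cube at (1.5, 9.5) is present — its section is the full 10.5×14 rectangle (area 147.00 mm²); the cone at (14.5, 6): at t=0.261 of its height the radius interpolates to r₁+(r₂−r₁)t = 7.348, giving a regular 24-gon of that circumradius (area = (24/2)·7.348²·sin(360°/24) = 167.67 mm²); After the difference (first − rest): starting from the r=4 cylinder (49.69 mm²), the 10.5×14 cube at (1.5, 9.5) misses the remaining region (no effect); the cone at (14.5, 6) misses the remaining region (no effect) — area = 49.69 mm². At z = 7.68: the r=4 cylinder contributes a regular 24-gon of circumradius 4 (area = (24/2)·4.000²·sin(360°/24) = 49.69 mm²); the cube at (1.5, 9.5) is present — its section is the full 10.5×14 rectangle (area 147.00 mm²); the cone at (14.5, 6) (r1=8→r2=5.5) has section circumradius 6.853 here — a regular 24-gon (area = (24/2)·6.853²·sin(360°/24) = 145.84 mm²); After the difference (first − rest): starting from the r=4 cylinder (49.69 mm²), the 10.5×14 cube at (1.5, 9.5) misses the remaining region (no effect); the cone at (14.5, 6) misses the remaining region (no effect) — area = 49.69 mm². Checking containment: the cross-section at z = 7.68 is a subset of the cross-section at z = 3.72.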